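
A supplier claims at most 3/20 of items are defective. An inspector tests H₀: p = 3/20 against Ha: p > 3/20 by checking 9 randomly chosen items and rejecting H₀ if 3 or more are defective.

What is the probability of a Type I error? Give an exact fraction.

4507308909/32000000000

Under H₀, S ~ Binomial(9, 3/20); the Type I error rate is P(S ≥ 3).
α = 1 − P(S ≤ 2) = 1 − 27492691091/32000000000 = 4507308909/32000000000.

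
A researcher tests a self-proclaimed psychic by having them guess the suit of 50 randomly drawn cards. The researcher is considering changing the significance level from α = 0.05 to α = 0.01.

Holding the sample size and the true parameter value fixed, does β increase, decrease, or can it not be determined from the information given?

A smaller α moves the rejection region further into the tail. With the alternative true, more outcomes now fall outside the rejection region, so failing to reject becomes more likely.

It increases.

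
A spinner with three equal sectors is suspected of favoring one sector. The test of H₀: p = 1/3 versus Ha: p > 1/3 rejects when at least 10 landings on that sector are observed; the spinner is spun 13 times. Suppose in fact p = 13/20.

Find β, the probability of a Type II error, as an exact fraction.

739046497348117/1024000000000000

β = P(fail to reject H₀ | Ha true) = P(S ≤ 9 | p = 13/20), S ~ Binomial(13, 13/20).
Summing C(13,j)·(13/20)^j·(7/20)^{13-j} for j = 0..9 gives 739046497348117/1024000000000000.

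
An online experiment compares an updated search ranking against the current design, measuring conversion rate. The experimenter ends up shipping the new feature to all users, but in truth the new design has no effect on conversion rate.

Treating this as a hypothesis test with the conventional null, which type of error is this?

Type I error

The null hypothesis here is that the new design has no effect on conversion rate.
'Shipping the new feature to all users' corresponds to rejecting H₀.
H₀ was rejected but H₀ is true — a Type I error (false positive).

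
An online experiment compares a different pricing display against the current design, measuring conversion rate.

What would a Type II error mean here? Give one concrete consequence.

A Type II error would mean concluding that the new design has no effect on conversion rate (or at least failing to establish that the new design increases conversion rate) when in fact the new design increases conversion rate. Consequence: a genuinely better design is discarded.

With the conventional null hypothesis that the new design has no effect on conversion rate:
A Type II error is failing to reject H₀ when H₀ is false.
Here that means keeping the current design when actually the new design increases conversion rate.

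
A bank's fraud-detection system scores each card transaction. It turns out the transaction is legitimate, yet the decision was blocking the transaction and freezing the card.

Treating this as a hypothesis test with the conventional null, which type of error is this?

Type I error

The null hypothesis here is that the transaction is legitimate.
'Blocking the transaction and freezing the card' corresponds to rejecting H₀.
H₀ was rejected but H₀ is true — a Type I error (false positive).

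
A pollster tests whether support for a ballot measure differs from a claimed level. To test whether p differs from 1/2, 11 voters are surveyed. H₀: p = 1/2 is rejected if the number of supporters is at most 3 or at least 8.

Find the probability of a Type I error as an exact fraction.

29/128

α = P(S ≤ 3 or S ≥ 8 | p = 1/2), S ~ Binomial(11, 1/2).
Each tail has probability (1 + 11 + 55 + 165)/2048; doubling gives α = 464/2048 = 29/128.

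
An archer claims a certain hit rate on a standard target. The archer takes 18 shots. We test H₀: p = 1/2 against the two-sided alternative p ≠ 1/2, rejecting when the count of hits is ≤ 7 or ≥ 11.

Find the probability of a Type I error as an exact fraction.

15751/32768

The significance level is the null-hypothesis probability of the rejection region {≤7} ∪ {≥11}.
The two tails are symmetric, so α = 2·(1 + 18 + 153 + 816 + 3060 + 8568 + 18564 + 31824)/2^18 = 126008/262144 = 15751/32768.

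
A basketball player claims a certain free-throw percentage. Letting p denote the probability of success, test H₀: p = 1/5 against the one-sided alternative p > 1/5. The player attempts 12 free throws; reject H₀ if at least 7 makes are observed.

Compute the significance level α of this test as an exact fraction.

952913/244140625

α = P(reject H₀ | H₀ true) = P(Y ≥ 7 | p = 1/5), with Y ~ Binomial(12, 1/5).
P(Y ≥ 7) = Σ_{j=7}^{12} C(12,j)·(1/5)^j·(4/5)^{12-j} = 952913/244140625.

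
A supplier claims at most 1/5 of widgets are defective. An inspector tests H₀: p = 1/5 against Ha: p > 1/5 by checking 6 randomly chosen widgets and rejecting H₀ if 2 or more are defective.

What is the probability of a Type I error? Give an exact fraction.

1077/3125

α = P(reject H₀ | H₀ true) = P(S ≥ 2 | p = 1/5), S ~ Binomial(6, 1/5).
Via the complement, α = 1 − Σ_{j=0}^{1} C(6,j)(1/5)^j(4/5)^{6-j} = 1077/3125.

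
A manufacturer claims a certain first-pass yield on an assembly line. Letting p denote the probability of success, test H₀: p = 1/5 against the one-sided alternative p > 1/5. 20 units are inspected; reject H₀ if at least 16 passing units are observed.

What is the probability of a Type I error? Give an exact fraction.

α = P(reject H₀ | H₀ true) = P(X ≥ 16 | p = 1/5), with X ~ Binomial(20, 1/5).
Summing C(20,j)(1/5)^j(4/5)^{20−j} for j = 16,…,20 gives 1316401/95367431640625.

1316401/95367431640625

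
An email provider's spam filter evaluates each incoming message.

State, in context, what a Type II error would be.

With the conventional null hypothesis that the message is legitimate (not spam):
A Type II error is failing to reject H₀ when H₀ is false.
Here that means delivering the message to the inbox when actually the message is spam.

A Type II error would mean concluding that the message is legitimate (not spam) (or at least failing to establish that the message is spam) when in fact the message is spam.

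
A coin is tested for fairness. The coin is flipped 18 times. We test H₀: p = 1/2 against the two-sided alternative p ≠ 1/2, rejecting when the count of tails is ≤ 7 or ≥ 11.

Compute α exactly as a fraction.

15751/32768

α = P(K ≤ 7 or K ≥ 11 | p = 1/2), K ~ Binomial(18, 1/2).
Each tail has probability (1 + 18 + 153 + 816 + 3060 + 8568 + 18564 + 31824)/262144; doubling gives α = 126008/262144 = 15751/32768.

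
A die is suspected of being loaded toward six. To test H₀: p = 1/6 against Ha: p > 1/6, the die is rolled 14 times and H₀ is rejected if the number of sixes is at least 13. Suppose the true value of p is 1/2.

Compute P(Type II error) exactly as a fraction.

16369/16384

β = P(fail to reject H₀ | Ha true) = P(X ≤ 12 | p = 1/2), X ~ Binomial(14, 1/2).
Summing C(14,j)·(1/2)^j·(1/2)^{14-j} for j = 0..12 gives 16369/16384.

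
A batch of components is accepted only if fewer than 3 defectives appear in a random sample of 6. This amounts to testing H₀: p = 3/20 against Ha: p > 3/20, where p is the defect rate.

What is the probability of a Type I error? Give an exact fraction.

Under H₀, S ~ Binomial(6, 3/20); the Type I error rate is P(S ≥ 3).
α = 1 − P(S ≤ 2) = 1 − 6097033/6400000 = 302967/6400000.

302967/6400000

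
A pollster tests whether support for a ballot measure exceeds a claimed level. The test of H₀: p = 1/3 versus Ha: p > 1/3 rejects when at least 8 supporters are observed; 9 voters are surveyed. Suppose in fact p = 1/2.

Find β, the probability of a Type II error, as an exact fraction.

Under the alternative p = 1/2, Y ~ Binomial(9, 1/2); β is the probability the test does not reject, P(Y < 8).
Adding the binomial probabilities P(Y=0)+…+P(Y=7) at p = 1/2 gives 251/256.

251/256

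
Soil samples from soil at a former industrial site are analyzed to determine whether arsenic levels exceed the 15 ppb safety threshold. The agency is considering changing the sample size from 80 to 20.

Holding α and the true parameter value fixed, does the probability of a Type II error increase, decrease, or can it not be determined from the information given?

It increases.

Reducing n widens both sampling distributions, so the test has less ability to distinguish Ha from H₀.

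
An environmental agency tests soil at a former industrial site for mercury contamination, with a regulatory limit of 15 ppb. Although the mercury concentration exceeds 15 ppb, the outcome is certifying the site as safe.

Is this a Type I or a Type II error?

The null hypothesis here is that the mercury concentration is at or below 15 ppb (safe).
'Certifying the site as safe' corresponds to failing to reject H₀.
H₀ was not rejected but H₀ is false — a Type II error (false negative).

Type II error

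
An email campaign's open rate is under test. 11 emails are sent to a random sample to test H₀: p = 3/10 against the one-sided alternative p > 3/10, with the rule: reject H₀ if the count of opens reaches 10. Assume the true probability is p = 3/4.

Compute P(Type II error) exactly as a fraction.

1683809/2097152

Under the alternative p = 3/4, Y ~ Binomial(11, 3/4); β is the probability the test does not reject, P(Y < 10).
Summing C(11,j)·(3/4)^j·(1/4)^{11-j} for j = 0..9 gives 1683809/2097152.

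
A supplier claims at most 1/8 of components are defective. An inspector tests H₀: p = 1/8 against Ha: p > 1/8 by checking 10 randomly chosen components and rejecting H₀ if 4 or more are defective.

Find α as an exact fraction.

7372325/268435456

The significance level is the probability, assuming p = 1/8, of seeing 4 or more defectives in 10 draws.
α = 1 − P(K ≤ 3) = 1 − 261063131/268435456 = 7372325/268435456.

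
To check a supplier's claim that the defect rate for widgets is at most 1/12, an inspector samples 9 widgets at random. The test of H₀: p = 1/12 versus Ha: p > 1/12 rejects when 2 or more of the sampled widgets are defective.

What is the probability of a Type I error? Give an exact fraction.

α = P(reject H₀ | H₀ true) = P(S ≥ 2 | p = 1/12), S ~ Binomial(9, 1/12).
Computing the lower-tail complement: 1 − 1071794405/1289945088 = 218150683/1289945088.

218150683/1289945088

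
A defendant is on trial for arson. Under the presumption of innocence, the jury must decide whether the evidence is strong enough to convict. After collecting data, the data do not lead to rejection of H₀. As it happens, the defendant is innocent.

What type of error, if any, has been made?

The conventional null hypothesis here is that the defendant is innocent.
The test retained a true H₀ — the decision matches the true state.

No error — this is a correct decision.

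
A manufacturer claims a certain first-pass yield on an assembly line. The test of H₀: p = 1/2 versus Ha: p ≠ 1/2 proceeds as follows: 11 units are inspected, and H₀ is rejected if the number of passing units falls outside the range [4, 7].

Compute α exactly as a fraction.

29/128

The significance level is the null-hypothesis probability of the rejection region {≤3} ∪ {≥8}.
The two tails are symmetric, so α = 2·(1 + 11 + 55 + 165)/2^11 = 464/2048 = 29/128.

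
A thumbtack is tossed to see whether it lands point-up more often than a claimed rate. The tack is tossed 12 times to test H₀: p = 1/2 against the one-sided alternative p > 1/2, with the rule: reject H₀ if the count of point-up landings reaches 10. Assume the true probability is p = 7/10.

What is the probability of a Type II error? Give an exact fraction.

A Type II error is failing to reject when Ha holds: with p = 7/10, β = P(K ≤ 9).
Adding the binomial probabilities P(K=0)+…+P(K=9) at p = 7/10 gives 149436930429/200000000000.

149436930429/200000000000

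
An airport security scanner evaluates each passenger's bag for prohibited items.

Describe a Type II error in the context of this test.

With the conventional null hypothesis that the bag contains no prohibited items:
A Type II error is failing to reject H₀ when H₀ is false.
Here that means letting the bag through when actually the bag contains a prohibited item.

A Type II error would mean concluding that the bag contains no prohibited items (or at least failing to establish that the bag contains a prohibited item) when in fact the bag contains a prohibited item.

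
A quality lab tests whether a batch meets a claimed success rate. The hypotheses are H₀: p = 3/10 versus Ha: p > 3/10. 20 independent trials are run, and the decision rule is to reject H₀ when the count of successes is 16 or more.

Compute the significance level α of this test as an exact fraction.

138756326957469/25000000000000000000

α = P(reject H₀ | H₀ true) = P(K ≥ 16 | p = 3/10), with K ~ Binomial(20, 3/10).
Adding the binomial terms for j = 16 through 20 with p = 3/10 yields 138756326957469/25000000000000000000.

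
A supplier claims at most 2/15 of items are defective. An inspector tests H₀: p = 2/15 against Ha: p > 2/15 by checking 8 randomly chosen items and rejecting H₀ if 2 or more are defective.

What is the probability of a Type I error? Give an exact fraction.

The significance level is the probability, assuming p = 2/15, of seeing 2 or more defectives in 8 draws.
α = 1 − P(S ≤ 1) = 1 − 1819706993/2562890625 = 743183632/2562890625.

743183632/2562890625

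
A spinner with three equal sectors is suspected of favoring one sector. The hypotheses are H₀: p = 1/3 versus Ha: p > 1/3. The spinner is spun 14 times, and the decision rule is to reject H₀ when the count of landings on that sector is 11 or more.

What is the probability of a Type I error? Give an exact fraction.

The Type I error probability is α = P(X ≥ 11) computed under H₀, where X ~ Binomial(14, 1/3).
Adding the binomial terms for j = 11 through 14 with p = 1/3 yields 3305/4782969.

3305/4782969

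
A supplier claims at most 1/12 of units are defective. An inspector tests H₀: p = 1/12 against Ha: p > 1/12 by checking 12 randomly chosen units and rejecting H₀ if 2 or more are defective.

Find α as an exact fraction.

2353932024203/8916100448256

The significance level is the probability, assuming p = 1/12, of seeing 2 or more defectives in 12 draws.
α = 1 − P(S ≤ 1) = 1 − 6562168424053/8916100448256 = 2353932024203/8916100448256.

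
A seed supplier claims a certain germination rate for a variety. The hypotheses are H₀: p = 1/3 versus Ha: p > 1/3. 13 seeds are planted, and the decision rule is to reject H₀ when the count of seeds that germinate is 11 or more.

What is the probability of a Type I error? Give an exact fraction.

113/531441

Under H₀, Y ~ Binomial(13, 1/3), and α = P(Y ≥ 11).
P(Y ≥ 11) = Σ_{j=11}^{13} C(13,j)·(1/3)^j·(2/3)^{13-j} = 113/531441.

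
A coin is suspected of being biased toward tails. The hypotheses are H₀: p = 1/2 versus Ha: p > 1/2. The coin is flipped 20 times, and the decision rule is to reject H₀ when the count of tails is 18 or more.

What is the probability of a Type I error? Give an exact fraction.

211/1048576

α = P(reject H₀ | H₀ true) = P(Y ≥ 18 | p = 1/2), with Y ~ Binomial(20, 1/2).
That's C(20,18) + C(20,19) + C(20,20) over 2^20, i.e. (190 + 20 + 1)/1048576 = 211/1048576.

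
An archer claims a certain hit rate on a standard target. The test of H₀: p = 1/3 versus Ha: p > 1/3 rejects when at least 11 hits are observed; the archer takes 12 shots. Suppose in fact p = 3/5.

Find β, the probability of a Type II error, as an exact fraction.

239357656/244140625

A Type II error is failing to reject when Ha holds: with p = 3/5, β = P(S ≤ 10).
Summing C(12,j)·(3/5)^j·(2/5)^{12-j} for j = 0..10 gives 239357656/244140625.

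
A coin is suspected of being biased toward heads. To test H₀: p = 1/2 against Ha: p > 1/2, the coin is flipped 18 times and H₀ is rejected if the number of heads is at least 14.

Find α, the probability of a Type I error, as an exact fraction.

The Type I error probability is α = P(S ≥ 14) computed under H₀, where S ~ Binomial(18, 1/2).
P(S ≥ 14) = [C(18,14) + C(18,15) + C(18,16) + C(18,17) + C(18,18)] / 2^18 = (3060 + 816 + 153 + 18 + 1) / 262144 = 4048/262144 = 253/16384.

253/16384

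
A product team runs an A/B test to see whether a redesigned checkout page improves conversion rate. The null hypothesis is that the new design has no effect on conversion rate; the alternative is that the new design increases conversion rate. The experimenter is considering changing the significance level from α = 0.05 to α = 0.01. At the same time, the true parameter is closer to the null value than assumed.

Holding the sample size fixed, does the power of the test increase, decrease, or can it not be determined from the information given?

It decreases.

Tightening α shrinks the rejection region. When Ha holds, fewer sample outcomes clear the stricter threshold, so more fall in the acceptance region. A smaller true effect puts the Ha sampling distribution closer to H₀, so more of it falls in the non-rejection region. Both changes push β in the same direction.
Since power = 1 − β and β increases, power decreases.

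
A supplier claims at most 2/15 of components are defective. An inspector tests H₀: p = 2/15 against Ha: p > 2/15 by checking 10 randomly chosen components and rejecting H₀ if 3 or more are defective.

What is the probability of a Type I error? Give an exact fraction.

26623460512/192216796875

Under H₀, K ~ Binomial(10, 2/15); the Type I error rate is P(K ≥ 3).
Computing the lower-tail complement: 1 − 165593336363/192216796875 = 26623460512/192216796875.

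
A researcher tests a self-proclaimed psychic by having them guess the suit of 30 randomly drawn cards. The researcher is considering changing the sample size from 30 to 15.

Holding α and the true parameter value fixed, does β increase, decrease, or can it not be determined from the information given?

Reducing n widens both sampling distributions, so the test has less ability to distinguish Ha from H₀.

It increases.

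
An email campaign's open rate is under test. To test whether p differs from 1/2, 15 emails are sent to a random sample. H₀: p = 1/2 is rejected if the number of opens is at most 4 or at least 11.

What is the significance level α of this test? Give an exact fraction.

1941/16384

Under H₀, S ~ Binomial(15, 1/2); α is the probability of landing in either tail, P(S ≤ 4) + P(S ≥ 11).
The two tails are symmetric, so α = 2·(1 + 15 + 105 + 455 + 1365)/2^15 = 3882/32768 = 1941/16384.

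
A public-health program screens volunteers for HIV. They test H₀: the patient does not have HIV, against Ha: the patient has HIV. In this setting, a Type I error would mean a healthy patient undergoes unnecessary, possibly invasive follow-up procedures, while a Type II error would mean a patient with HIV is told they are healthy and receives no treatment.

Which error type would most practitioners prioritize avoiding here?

Type II error

The Type II consequence (a patient with HIV is told they are healthy and receives no treatment) is more severe than the Type I consequence (a healthy patient undergoes unnecessary, possibly invasive follow-up procedures).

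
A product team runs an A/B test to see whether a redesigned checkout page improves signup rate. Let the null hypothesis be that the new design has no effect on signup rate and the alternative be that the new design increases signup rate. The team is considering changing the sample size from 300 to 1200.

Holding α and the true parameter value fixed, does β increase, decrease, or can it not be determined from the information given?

It decreases.

Increasing n separates the H₀ and Ha sampling distributions, so under Ha fewer outcomes land in the acceptance region.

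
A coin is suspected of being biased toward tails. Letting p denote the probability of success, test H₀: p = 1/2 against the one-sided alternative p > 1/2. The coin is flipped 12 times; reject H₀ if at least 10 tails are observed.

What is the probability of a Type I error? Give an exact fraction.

79/4096

α = P(reject H₀ | H₀ true) = P(X ≥ 10 | p = 1/2), with X ~ Binomial(12, 1/2).
That's C(12,10) + C(12,11) + C(12,12) over 2^12, i.e. (66 + 12 + 1)/4096 = 79/4096.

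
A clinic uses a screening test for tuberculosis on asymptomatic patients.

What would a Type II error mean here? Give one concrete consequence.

A Type II error would mean concluding that the patient does not have tuberculosis (or at least failing to establish that the patient has tuberculosis) when in fact the patient has tuberculosis. Consequence: a patient with tuberculosis is told they are healthy and receives no treatment.

With the conventional null hypothesis that the patient does not have tuberculosis:
A Type II error is failing to reject H₀ when H₀ is false.
Here that means clearing the patient as negative when actually the patient has tuberculosis.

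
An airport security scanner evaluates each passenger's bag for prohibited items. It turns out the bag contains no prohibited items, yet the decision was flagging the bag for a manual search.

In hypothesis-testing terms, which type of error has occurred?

Type I error

The null hypothesis here is that the bag contains no prohibited items.
'Flagging the bag for a manual search' corresponds to rejecting H₀.
H₀ was rejected but H₀ is true — a Type I error (false positive).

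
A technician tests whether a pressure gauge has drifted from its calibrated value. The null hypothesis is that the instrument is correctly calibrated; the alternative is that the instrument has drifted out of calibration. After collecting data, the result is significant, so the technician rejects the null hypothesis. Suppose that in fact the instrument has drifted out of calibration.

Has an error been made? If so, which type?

No error — this is a correct decision.

The test rejected a false H₀ — the decision matches the true state.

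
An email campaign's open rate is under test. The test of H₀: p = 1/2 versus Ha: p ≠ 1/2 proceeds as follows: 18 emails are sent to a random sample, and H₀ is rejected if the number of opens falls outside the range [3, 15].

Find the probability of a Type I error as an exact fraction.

The significance level is the null-hypothesis probability of the rejection region {≤2} ∪ {≥16}.
Each tail has probability (1 + 18 + 153)/262144; doubling gives α = 344/262144 = 43/32768.

43/32768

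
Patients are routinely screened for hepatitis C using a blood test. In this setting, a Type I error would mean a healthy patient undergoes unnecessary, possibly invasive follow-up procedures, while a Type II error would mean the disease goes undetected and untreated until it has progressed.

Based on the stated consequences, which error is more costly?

The Type II consequence (the disease goes undetected and untreated until it has progressed) is more severe than the Type I consequence (a healthy patient undergoes unnecessary, possibly invasive follow-up procedures).

Type II error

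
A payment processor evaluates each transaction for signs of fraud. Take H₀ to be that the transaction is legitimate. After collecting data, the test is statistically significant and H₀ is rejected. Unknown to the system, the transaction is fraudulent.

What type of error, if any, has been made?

The test rejected a false H₀ — the decision matches the true state.

No error (correct decision).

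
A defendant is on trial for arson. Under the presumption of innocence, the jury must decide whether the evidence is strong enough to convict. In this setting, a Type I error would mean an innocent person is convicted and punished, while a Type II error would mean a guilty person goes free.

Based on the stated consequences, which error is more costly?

Type I error

The Type I consequence (an innocent person is convicted and punished) is more severe than the Type II consequence (a guilty person goes free).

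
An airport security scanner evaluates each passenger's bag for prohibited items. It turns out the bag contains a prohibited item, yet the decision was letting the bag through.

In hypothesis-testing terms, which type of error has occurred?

The null hypothesis here is that the bag contains no prohibited items.
'Letting the bag through' corresponds to failing to reject H₀.
H₀ was not rejected but H₀ is false — a Type II error (false negative).

Type II error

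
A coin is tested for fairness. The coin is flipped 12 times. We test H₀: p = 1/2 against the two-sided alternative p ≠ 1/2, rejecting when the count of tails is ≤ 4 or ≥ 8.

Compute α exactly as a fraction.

397/1024

Under H₀, K ~ Binomial(12, 1/2); α is the probability of landing in either tail, P(K ≤ 4) + P(K ≥ 8).
Each tail has probability (1 + 12 + 66 + 220 + 495)/4096; doubling gives α = 1588/4096 = 397/1024.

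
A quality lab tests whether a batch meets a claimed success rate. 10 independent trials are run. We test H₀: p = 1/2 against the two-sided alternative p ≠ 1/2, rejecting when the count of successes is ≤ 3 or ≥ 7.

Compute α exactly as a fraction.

Under H₀, Y ~ Binomial(10, 1/2); α is the probability of landing in either tail, P(Y ≤ 3) + P(Y ≥ 7).
Each tail has probability (1 + 10 + 45 + 120)/1024; doubling gives α = 352/1024 = 11/32.

11/32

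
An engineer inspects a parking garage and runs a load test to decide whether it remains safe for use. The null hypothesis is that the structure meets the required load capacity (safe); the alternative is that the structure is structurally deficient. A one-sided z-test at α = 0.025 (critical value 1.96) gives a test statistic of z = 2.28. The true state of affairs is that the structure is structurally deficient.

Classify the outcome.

Since z = 2.28 > z* = 1.96, H₀ is rejected.
H₀ is false (actually the structure is structurally deficient).
The decision matches the true state — no error.

No error — this is a correct decision.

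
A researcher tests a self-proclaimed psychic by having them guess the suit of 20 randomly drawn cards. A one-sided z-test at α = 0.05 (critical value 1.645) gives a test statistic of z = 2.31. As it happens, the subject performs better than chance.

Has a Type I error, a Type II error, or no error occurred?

Neither — the decision is correct.

The conventional null hypothesis is that the subject is guessing at random (p = 1/4).
Since z = 2.31 > z* = 1.645, H₀ is rejected.
H₀ is false (actually the subject performs better than chance).
The decision matches the true state — no error.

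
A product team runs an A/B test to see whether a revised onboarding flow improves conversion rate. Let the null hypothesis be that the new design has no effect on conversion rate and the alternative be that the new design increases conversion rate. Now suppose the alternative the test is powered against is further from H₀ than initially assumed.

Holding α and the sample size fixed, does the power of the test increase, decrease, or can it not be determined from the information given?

A larger true effect moves the Ha sampling distribution further from the H₀ critical value, making rejection more likely when Ha is true.
Since power = 1 − β and β decreases, power increases.

It increases.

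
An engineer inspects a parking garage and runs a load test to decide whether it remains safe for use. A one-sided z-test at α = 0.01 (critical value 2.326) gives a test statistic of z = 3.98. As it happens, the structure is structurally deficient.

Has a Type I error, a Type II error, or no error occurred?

The conventional null hypothesis is that the structure meets the required load capacity (safe).
Since z = 3.98 > z* = 2.326, H₀ is rejected.
H₀ is false (actually the structure is structurally deficient).
The decision matches the true state — no error.

Neither — the decision is correct.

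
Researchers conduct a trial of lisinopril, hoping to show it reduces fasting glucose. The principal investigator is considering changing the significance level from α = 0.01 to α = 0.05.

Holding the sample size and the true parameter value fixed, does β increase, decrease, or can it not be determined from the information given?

It decreases.

With a larger α the critical value moves toward the center, so more of the Ha sampling distribution lies in the rejection region.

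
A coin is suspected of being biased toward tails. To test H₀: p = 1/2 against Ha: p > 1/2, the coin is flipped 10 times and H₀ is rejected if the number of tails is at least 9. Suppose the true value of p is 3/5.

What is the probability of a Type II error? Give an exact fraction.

A Type II error is failing to reject when Ha holds: with p = 3/5, β = P(S ≤ 8).
Adding the binomial probabilities P(S=0)+…+P(S=8) at p = 3/5 gives 9312916/9765625.

9312916/9765625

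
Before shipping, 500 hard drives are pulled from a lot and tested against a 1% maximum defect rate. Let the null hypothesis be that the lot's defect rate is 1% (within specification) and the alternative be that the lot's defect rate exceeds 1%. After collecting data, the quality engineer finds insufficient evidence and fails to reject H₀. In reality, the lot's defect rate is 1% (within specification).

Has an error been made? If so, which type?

Neither — the decision is correct.

The test retained a true H₀ — the decision matches the true state.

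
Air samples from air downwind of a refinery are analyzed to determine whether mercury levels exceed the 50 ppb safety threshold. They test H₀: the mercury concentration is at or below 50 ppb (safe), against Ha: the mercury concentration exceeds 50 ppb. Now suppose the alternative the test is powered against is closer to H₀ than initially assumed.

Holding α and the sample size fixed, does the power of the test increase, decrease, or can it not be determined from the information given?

When the true parameter is near the null value, the test has a harder time distinguishing Ha from H₀.
Since power = 1 − β and β increases, power decreases.

It decreases.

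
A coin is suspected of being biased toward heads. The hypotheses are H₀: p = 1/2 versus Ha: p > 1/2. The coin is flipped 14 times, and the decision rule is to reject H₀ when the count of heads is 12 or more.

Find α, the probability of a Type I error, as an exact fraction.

53/8192

α = P(reject H₀ | H₀ true) = P(K ≥ 12 | p = 1/2), with K ~ Binomial(14, 1/2).
That's C(14,12) + C(14,13) + C(14,14) over 2^14, i.e. (91 + 14 + 1)/16384 = 106/16384 = 53/8192.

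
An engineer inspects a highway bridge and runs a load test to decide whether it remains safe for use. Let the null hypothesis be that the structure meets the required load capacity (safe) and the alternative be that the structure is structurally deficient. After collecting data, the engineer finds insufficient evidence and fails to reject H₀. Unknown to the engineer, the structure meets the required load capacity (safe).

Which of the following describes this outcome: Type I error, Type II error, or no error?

Neither — the decision is correct.

The test retained a true H₀ — the decision matches the true state.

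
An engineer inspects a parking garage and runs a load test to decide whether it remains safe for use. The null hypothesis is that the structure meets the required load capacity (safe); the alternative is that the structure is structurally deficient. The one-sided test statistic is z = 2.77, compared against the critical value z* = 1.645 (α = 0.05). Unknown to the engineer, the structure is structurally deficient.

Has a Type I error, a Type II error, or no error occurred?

Neither — the decision is correct.

Since z = 2.77 > z* = 1.645, H₀ is rejected.
H₀ is false (actually the structure is structurally deficient).
The decision matches the true state — no error.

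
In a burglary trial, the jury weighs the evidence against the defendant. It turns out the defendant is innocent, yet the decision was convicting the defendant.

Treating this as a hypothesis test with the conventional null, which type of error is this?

Type I error

The null hypothesis here is that the defendant is innocent.
'Convicting the defendant' corresponds to rejecting H₀.
H₀ was rejected but H₀ is true — a Type I error (false positive).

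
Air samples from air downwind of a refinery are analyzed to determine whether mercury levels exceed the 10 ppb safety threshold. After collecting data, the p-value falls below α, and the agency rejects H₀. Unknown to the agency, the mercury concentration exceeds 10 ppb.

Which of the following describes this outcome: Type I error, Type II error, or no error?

Neither — the decision is correct.

The conventional null hypothesis here is that the mercury concentration is at or below 10 ppb (safe).
The test rejected a false H₀ — the decision matches the true state.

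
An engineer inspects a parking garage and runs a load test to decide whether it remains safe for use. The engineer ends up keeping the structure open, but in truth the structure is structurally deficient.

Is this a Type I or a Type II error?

Type II error

The null hypothesis here is that the structure meets the required load capacity (safe).
'Keeping the structure open' corresponds to failing to reject H₀.
H₀ was not rejected but H₀ is false — a Type II error (false negative).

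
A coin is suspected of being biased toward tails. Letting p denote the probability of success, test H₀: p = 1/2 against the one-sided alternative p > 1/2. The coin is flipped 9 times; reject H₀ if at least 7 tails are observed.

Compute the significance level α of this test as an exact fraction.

The Type I error probability is α = P(Y ≥ 7) computed under H₀, where Y ~ Binomial(9, 1/2).
P(Y ≥ 7) = [C(9,7) + C(9,8) + C(9,9)] / 2^9 = (36 + 9 + 1) / 512 = 46/512 = 23/256.

23/256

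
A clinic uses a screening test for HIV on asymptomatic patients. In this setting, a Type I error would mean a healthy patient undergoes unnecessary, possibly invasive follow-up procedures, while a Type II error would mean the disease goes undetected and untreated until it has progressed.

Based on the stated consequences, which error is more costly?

The Type II consequence (the disease goes undetected and untreated until it has progressed) is more severe than the Type I consequence (a healthy patient undergoes unnecessary, possibly invasive follow-up procedures).

Type II error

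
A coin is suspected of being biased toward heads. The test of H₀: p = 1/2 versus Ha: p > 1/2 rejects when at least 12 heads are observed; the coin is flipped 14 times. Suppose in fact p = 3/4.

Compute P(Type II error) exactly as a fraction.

β = P(fail to reject H₀ | Ha true) = P(K ≤ 11 | p = 3/4), K ~ Binomial(14, 3/4).
Adding the binomial probabilities P(K=0)+…+P(K=11) at p = 3/4 gives 96485417/134217728.

96485417/134217728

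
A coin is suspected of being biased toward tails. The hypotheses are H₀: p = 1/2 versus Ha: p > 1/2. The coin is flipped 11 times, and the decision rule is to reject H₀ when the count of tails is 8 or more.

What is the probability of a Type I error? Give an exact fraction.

29/256

Under H₀, X ~ Binomial(11, 1/2), and α = P(X ≥ 8).
Summing the upper tail: (165 + 55 + 11 + 1) / 2^11 = 232/2048 = 29/256.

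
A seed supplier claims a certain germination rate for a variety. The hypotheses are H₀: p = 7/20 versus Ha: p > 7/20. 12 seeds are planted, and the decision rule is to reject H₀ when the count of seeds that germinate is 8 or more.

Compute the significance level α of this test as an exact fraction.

Under H₀, X ~ Binomial(12, 7/20), and α = P(X ≥ 8).
Adding the binomial terms for j = 8 through 12 with p = 7/20 yields 10447854386753/409600000000000.

10447854386753/409600000000000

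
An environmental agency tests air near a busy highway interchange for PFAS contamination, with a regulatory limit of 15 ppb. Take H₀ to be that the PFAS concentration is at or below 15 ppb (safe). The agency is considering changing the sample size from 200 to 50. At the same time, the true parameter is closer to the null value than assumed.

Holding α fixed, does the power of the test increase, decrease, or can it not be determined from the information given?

It decreases.

Reducing n widens both sampling distributions, so the test has less ability to distinguish Ha from H₀. When the true parameter is near the null value, the test has a harder time distinguishing Ha from H₀. Both changes push β in the same direction.
Since power = 1 − β and β increases, power decreases.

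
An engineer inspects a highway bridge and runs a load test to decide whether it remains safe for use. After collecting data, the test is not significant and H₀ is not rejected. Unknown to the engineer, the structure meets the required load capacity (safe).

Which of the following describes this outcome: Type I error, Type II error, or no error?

The conventional null hypothesis here is that the structure meets the required load capacity (safe).
The test retained a true H₀ — the decision matches the true state.

No error (correct decision).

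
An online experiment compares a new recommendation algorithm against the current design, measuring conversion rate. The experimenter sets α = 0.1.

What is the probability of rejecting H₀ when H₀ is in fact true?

The significance level α is, by definition, the probability of a Type I error — P(reject H₀ | H₀ true).

0.1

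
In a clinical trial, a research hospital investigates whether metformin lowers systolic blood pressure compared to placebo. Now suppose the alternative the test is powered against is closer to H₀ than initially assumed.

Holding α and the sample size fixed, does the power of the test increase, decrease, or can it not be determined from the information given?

A smaller departure from H₀ means the test statistic under Ha is distributed closer to where it would be under H₀; rejection becomes less likely.
Since power = 1 − β and β increases, power decreases.

It decreases.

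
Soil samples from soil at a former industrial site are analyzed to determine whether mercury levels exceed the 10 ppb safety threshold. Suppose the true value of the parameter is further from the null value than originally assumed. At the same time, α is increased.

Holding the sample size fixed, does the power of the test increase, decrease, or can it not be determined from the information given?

It increases.

A larger true effect moves the Ha sampling distribution further from the H₀ critical value, making rejection more likely when Ha is true. A larger α widens the rejection region, so when the alternative is true more outcomes lead to rejection — failing to reject becomes less likely. Both changes push β in the same direction.
Since power = 1 − β and β decreases, power increases.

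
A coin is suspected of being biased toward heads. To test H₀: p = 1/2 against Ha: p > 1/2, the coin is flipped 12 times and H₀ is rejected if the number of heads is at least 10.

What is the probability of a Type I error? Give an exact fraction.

Under H₀, S ~ Binomial(12, 1/2), and α = P(S ≥ 10).
Summing the upper tail: (66 + 12 + 1) / 2^12 = 79/4096.

79/4096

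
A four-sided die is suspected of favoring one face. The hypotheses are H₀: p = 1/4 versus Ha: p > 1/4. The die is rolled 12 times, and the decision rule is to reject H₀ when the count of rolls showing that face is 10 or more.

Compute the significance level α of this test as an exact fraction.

631/16777216

The Type I error probability is α = P(X ≥ 10) computed under H₀, where X ~ Binomial(12, 1/4).
Adding the binomial terms for j = 10 through 12 with p = 1/4 yields 631/16777216.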